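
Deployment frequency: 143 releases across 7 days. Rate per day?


Formula: deployments per day = releases / days
= 143 / 7
= 20.429 deploys/day
(equivalently, 143.0 deploys/week)

20.429 deploys/day


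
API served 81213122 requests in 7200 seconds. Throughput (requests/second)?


Formula: throughput = requests / seconds
throughput = 81213122 / 7200
throughput = 11279.6 requests/second

11279.6 requests/second


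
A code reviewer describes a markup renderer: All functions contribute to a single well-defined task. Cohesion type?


Reasoning: Best: single purpose
Type: Functional cohesion

Functional cohesion


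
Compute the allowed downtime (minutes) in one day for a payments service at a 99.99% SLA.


Formula: allowed downtime = period * (100 - SLA) / 100
Period (day) = 1440 minutes
Unavailability fraction = (100 - 99.99) / 100
Allowed downtime = 1440 * (100 - 99.99) / 100
Allowed downtime = 0.144 minutes

0.144 minutes


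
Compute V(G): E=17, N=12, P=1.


Formula: V(G) = E - N + 2P
V(G) = 17 - 12 + 2*1
V(G) = 5 + 2
V(G) = 7

7


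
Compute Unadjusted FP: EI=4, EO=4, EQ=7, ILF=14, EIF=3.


UFP = EI*4 + EO*5 + EQ*4 + ILF*10 + EIF*7
UFP = 4*4 + 4*5 + 7*4 + 14*10 + 3*7
UFP = 16 + 20 + 28 + 140 + 21
UFP = 225

225


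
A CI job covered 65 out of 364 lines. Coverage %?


Coverage = covered / total * 100
Coverage = 65 / 364 * 100
Coverage = 17.86%

17.86%


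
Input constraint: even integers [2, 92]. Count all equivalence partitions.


Constraint: even integers in [2, 92]
Class 1: x < 2 — out-of-range invalid
Class 2: x in [2,92] but odd — wrong type invalid
Class 3: x in [2,92] and even — valid
Class 4: x > 92 — out-of-range invalid
Total equivalence classes: 4

4 equivalence classes


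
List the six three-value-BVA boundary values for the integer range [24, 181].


Range: [24, 181]
Boundaries: just below min, min, min+1, max-1, max, just above max
Values: [23, 24, 25, 180, 181, 182]

[23, 24, 25, 180, 181, 182]


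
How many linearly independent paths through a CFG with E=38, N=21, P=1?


Formula: V(G) = E - N + 2P
V(G) = 38 - 21 + 2*1
V(G) = 17 + 2
V(G) = 19

19


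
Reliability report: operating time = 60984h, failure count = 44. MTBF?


Formula: MTBF = Total operating time / Number of failures
MTBF = 60984 / 44
MTBF = 1386.0 hours

1386.0 hours


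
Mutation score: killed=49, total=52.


Mutation score = killed / total * 100
Mutation score = 49 / 52 * 100
Mutation score = 94.23%

94.23%


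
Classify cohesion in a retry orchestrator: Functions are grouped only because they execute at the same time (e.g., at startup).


Reasoning: Related by timing only
Type: Temporal cohesion

Temporal cohesion


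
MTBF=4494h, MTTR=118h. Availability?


Availability = MTBF / (MTBF + MTTR)
Availability = 4494 / (4494 + 118)
Availability = 4494 / 4612
Availability = 97.4415%

97.4415%


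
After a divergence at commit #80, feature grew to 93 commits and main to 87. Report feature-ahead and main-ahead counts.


Common ancestor: commit #80
feature commits after divergence: 93 - 80 = 13
main commits after divergence: 87 - 80 = 7
feature is 13 commits ahead of main
main is 7 commits ahead of feature

feature ahead: 13, main ahead: 7


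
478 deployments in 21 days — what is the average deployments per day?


Formula: deployments per day = releases / days
= 478 / 21
= 22.762 deploys/day
(equivalently, 159.33 deploys/week)

22.762 deploys/day


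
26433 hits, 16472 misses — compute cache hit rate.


Formula: hit rate = hits / (hits + misses) * 100
hit rate = 26433 / (26433 + 16472) * 100
hit rate = 26433 / 42905 * 100
hit rate = 61.61%

61.61%


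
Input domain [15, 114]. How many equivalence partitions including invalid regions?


Valid range: [15, 114]
Class 1: x < 15 — invalid
Class 2: 15 ≤ x ≤ 114 — valid
Class 3: x > 114 — invalid
Total equivalence classes: 3

3 equivalence classes


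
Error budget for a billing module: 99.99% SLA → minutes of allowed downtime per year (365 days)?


Formula: allowed downtime = period * (100 - SLA) / 100
Period (year (365 days)) = 525600 minutes
Unavailability fraction = (100 - 99.99) / 100
Allowed downtime = 525600 * (100 - 99.99) / 100
Allowed downtime = 52.56 minutes

52.56 minutes


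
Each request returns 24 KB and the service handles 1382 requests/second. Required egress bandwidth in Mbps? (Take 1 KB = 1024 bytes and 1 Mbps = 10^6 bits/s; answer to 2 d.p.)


Formula: Mbps = payload_bytes * RPS * 8 / 1e6
Payload per request = 24 KB = 24 * 1024 = 24576 bytes
Total bytes/sec = 24576 * 1382 = 33964032
Total bits/sec = 33964032 * 8 = 271712256
Mbps = 271712256 / 1e6 = 271.71

271.71 Mbps


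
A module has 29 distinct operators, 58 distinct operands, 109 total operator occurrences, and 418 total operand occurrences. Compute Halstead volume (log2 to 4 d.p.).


Formula: V = N * log2(η), where N = N1 + N2 and η = η1 + η2
η = 29 + 58 = 87
N = 109 + 418 = 527
log2(87) ≈ 6.4429
V = 527 * 6.4429 = 3395.41

3395.41


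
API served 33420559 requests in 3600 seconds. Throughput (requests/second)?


Formula: throughput = requests / seconds
throughput = 33420559 / 3600
throughput = 9283.49 requests/second

9283.49 requests/second


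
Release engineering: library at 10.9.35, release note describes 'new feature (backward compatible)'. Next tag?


Current: 10.9.35
Change category: 'new feature (backward compatible)' → minor bump
SemVer rule: minor bump → increment MINOR, reset PATCH to 0 (MAJOR unchanged)
New: 10.10.0

10.10.0


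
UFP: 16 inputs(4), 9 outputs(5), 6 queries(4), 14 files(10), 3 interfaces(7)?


UFP = EI*4 + EO*5 + EQ*4 + ILF*10 + EIF*7
UFP = 16*4 + 9*5 + 6*4 + 14*10 + 3*7
UFP = 64 + 45 + 24 + 140 + 21
UFP = 294

294


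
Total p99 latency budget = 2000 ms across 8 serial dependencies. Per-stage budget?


Formula: per_stage = total_budget / stages
per_stage = 2000 / 8
per_stage = 250.0 ms

250.0 ms


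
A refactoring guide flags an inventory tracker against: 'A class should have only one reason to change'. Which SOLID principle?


This describes the Single Responsibility Principle (SRP)

Single Responsibility Principle (SRP)


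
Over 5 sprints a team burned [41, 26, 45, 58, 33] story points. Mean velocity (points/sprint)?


Formula: Avg velocity = Total points / Number of sprints
Points: [41, 26, 45, 58, 33]
Sum = 41 + 26 + 45 + 58 + 33 = 203
Avg velocity = 203 / 5 = 40.6 points/sprint

40.6 points/sprint


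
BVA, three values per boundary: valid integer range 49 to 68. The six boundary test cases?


Range: [49, 68]
Boundaries: just below min, min, min+1, max-1, max, just above max
Values: [48, 49, 50, 67, 68, 69]

[48, 49, 50, 67, 68, 69]


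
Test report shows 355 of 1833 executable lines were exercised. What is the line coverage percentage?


Coverage = covered / total * 100
Coverage = 355 / 1833 * 100
Coverage = 19.37%

19.37%


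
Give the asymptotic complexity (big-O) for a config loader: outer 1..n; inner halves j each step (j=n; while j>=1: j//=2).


Reasoning: n times log n
Complexity: O(n log n)

O(n log n)


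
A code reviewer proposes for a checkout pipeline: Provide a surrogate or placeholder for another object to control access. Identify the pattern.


This matches the Proxy pattern

Proxy


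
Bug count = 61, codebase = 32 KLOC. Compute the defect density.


Defect density = defects / KLOC
Defect density = 61 / 32
Defect density = 1.906 defects/KLOC

1.906 defects/KLOC


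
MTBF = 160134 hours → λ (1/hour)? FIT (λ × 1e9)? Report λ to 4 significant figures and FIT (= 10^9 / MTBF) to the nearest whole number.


Formula: λ = 1 / MTBF; FIT = λ × 1e9 = 1e9 / MTBF
λ = 1 / 160134 ≈ 6.245e-06 failures/hour
FIT = 1e9 / 160134 ≈ 6245 failures per 1e9 hours (nearest whole number)

λ = 6.245e-06 /h, FIT = 6245


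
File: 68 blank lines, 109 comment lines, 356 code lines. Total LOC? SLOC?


Total LOC = blank + comment + code
Total LOC = 68 + 109 + 356 = 533
SLOC (source only) = code = 356

Total LOC: 533, SLOC: 356


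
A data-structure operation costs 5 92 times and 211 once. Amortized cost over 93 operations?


Formula: Amortized cost = Total cost / Operations
Total cost = (92 * 5) + (1 * 211)
Total cost = 460 + 211 = 671
Amortized = 671 / 93 = 7.2151

7.2151


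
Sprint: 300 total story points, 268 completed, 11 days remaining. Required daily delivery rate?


Formula: Required rate = Remaining points / Days left
Remaining = 300 - 268 = 32 points
Required rate = 32 / 11 = 2.91 points/day

2.91 points/day


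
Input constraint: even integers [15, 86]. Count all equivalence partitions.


Constraint: even integers in [15, 86]
Class 1: x < 15 — out-of-range invalid
Class 2: x in [15,86] but odd — wrong type invalid
Class 3: x in [15,86] and even — valid
Class 4: x > 86 — out-of-range invalid
Total equivalence classes: 4

4 equivalence classes


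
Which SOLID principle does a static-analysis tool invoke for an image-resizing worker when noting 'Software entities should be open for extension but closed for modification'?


This describes the Open/Closed Principle (OCP)

Open/Closed Principle (OCP)


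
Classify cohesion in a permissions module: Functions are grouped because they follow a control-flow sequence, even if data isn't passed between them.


Reasoning: Grouped by order of execution within a routine, not by data flow
Type: Procedural cohesion

Procedural cohesion


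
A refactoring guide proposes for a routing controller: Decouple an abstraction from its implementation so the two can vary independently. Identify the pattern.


This matches the Bridge pattern

Bridge


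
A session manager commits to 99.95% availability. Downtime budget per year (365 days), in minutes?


Formula: allowed downtime = period * (100 - SLA) / 100
Period (year (365 days)) = 525600 minutes
Unavailability fraction = (100 - 99.95) / 100
Allowed downtime = 525600 * (100 - 99.95) / 100
Allowed downtime = 262.8 minutes

262.8 minutes


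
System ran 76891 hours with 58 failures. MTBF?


Formula: MTBF = Total operating time / Number of failures
MTBF = 76891 / 58
MTBF = 1325.71 hours

1325.71 hours


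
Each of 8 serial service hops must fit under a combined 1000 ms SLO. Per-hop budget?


Formula: per_stage = total_budget / stages
per_stage = 1000 / 8
per_stage = 125.0 ms

125.0 ms


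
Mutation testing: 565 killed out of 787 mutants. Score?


Mutation score = killed / total * 100
Mutation score = 565 / 787 * 100
Mutation score = 71.79%

71.79%


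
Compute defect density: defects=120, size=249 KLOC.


Defect density = defects / KLOC
Defect density = 120 / 249
Defect density = 0.482 defects/KLOC

0.482 defects/KLOC


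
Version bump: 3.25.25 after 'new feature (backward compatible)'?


Current: 3.25.25
Change category: 'new feature (backward compatible)' → minor bump
SemVer rule: minor bump → increment MINOR, reset PATCH to 0 (MAJOR unchanged)
New: 3.26.0

3.26.0


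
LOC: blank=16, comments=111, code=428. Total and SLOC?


Total LOC = blank + comment + code
Total LOC = 16 + 111 + 428 = 555
SLOC (source only) = code = 428

Total LOC: 555, SLOC: 428


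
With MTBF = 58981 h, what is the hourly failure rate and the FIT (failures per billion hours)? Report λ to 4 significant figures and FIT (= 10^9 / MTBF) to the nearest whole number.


Formula: λ = 1 / MTBF; FIT = λ × 1e9 = 1e9 / MTBF
λ = 1 / 58981 ≈ 1.695e-05 failures/hour
FIT = 1e9 / 58981 ≈ 16955 failures per 1e9 hours (nearest whole number)

λ = 1.695e-05 /h, FIT = 16955


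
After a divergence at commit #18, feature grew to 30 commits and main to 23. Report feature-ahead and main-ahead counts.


Common ancestor: commit #18
feature commits after divergence: 30 - 18 = 12
main commits after divergence: 23 - 18 = 5
feature is 12 commits ahead of main
main is 5 commits ahead of feature

feature ahead: 12, main ahead: 5


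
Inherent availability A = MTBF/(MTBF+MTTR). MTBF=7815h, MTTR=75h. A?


Availability = MTBF / (MTBF + MTTR)
Availability = 7815 / (7815 + 75)
Availability = 7815 / 7890
Availability = 99.0494%

99.0494%


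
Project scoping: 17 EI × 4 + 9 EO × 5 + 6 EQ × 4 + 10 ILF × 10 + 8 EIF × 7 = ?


UFP = EI*4 + EO*5 + EQ*4 + ILF*10 + EIF*7
UFP = 17*4 + 9*5 + 6*4 + 10*10 + 8*7
UFP = 68 + 45 + 24 + 100 + 56
UFP = 293

293


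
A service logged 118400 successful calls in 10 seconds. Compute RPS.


Formula: throughput = requests / seconds
throughput = 118400 / 10
throughput = 11840.0 requests/second

11840.0 requests/second


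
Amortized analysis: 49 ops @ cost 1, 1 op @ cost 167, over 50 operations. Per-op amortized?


Formula: Amortized cost = Total cost / Operations
Total cost = (49 * 1) + (1 * 167)
Total cost = 49 + 167 = 216
Amortized = 216 / 50 = 4.32

4.32


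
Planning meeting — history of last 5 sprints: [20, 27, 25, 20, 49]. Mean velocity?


Formula: Avg velocity = Total points / Number of sprints
Points: [20, 27, 25, 20, 49]
Sum = 20 + 27 + 25 + 20 + 49 = 141
Avg velocity = 141 / 5 = 28.2 points/sprint

28.2 points/sprint


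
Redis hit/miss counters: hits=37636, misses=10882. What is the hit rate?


Formula: hit rate = hits / (hits + misses) * 100
hit rate = 37636 / (37636 + 10882) * 100
hit rate = 37636 / 48518 * 100
hit rate = 77.57%

77.57%


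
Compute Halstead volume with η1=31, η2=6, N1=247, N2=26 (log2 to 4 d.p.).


Formula: V = N * log2(η), where N = N1 + N2 and η = η1 + η2
η = 31 + 6 = 37
N = 247 + 26 = 273
log2(37) ≈ 5.2095
V = 273 * 5.2095 = 1422.19

1422.19


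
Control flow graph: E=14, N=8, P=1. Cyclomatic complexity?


Formula: V(G) = E - N + 2P
V(G) = 14 - 8 + 2*1
V(G) = 6 + 2
V(G) = 8

8


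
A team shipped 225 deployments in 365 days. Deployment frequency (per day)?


Formula: deployments per day = releases / days
= 225 / 365
= 0.616 deploys/day
(equivalently, 4.32 deploys/week)

0.616 deploys/day


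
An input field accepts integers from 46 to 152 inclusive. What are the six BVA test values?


Range: [46, 152]
Boundaries: just below min, min, min+1, max-1, max, just above max
Values: [45, 46, 47, 151, 152, 153]

[45, 46, 47, 151, 152, 153]


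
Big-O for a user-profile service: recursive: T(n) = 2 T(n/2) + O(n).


Reasoning: master theorem case 2 (merge-sort recurrence)
Complexity: O(n log n)

O(n log n)


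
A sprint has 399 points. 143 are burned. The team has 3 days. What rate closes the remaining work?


Formula: Required rate = Remaining points / Days left
Remaining = 399 - 143 = 256 points
Required rate = 256 / 3 = 85.33 points/day

85.33 points/day


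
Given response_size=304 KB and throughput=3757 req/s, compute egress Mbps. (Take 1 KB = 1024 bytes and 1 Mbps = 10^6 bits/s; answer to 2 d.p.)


Formula: Mbps = payload_bytes * RPS * 8 / 1e6
Payload per request = 304 KB = 304 * 1024 = 311296 bytes
Total bytes/sec = 311296 * 3757 = 1169539072
Total bits/sec = 1169539072 * 8 = 9356312576
Mbps = 9356312576 / 1e6 = 9356.31

9356.31 Mbps


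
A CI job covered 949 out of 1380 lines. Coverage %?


Coverage = covered / total * 100
Coverage = 949 / 1380 * 100
Coverage = 68.77%

68.77%


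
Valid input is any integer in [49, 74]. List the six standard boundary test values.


Range: [49, 74]
Boundaries: just below min, min, min+1, max-1, max, just above max
Values: [48, 49, 50, 73, 74, 75]

[48, 49, 50, 73, 74, 75]


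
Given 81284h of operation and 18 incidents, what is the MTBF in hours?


Formula: MTBF = Total operating time / Number of failures
MTBF = 81284 / 18
MTBF = 4515.78 hours

4515.78 hours


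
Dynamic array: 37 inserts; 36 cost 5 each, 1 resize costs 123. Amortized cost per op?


Formula: Amortized cost = Total cost / Operations
Total cost = (36 * 5) + (1 * 123)
Total cost = 180 + 123 = 303
Amortized = 303 / 37 = 8.1892

8.1892


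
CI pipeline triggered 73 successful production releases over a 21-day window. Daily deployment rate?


Formula: deployments per day = releases / days
= 73 / 21
= 3.476 deploys/day
(equivalently, 24.33 deploys/week)

3.476 deploys/day


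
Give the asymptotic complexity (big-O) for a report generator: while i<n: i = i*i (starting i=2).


Reasoning: squaring drives double-exponential growth; iterations ~ log log n
Complexity: O(log log n)

O(log log n)


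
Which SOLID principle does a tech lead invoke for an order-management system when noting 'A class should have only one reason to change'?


This describes the Single Responsibility Principle (SRP)

Single Responsibility Principle (SRP)


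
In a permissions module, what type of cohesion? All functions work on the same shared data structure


Reasoning: Functions share data
Type: Communicational cohesion

Communicational cohesion


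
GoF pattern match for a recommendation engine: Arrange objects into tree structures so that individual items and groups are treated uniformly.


This matches the Composite pattern

Composite


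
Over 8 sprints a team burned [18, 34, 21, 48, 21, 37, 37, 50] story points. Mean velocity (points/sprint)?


Formula: Avg velocity = Total points / Number of sprints
Points: [18, 34, 21, 48, 21, 37, 37, 50]
Sum = 18 + 34 + 21 + 48 + 21 + 37 + 37 + 50 = 266
Avg velocity = 266 / 8 = 33.25 points/sprint

33.25 points/sprint


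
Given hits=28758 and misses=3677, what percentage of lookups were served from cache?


Formula: hit rate = hits / (hits + misses) * 100
hit rate = 28758 / (28758 + 3677) * 100
hit rate = 28758 / 32435 * 100
hit rate = 88.66%

88.66%


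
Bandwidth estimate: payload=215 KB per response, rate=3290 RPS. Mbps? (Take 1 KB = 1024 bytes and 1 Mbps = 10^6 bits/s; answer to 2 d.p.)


Formula: Mbps = payload_bytes * RPS * 8 / 1e6
Payload per request = 215 KB = 215 * 1024 = 220160 bytes
Total bytes/sec = 220160 * 3290 = 724326400
Total bits/sec = 724326400 * 8 = 5794611200
Mbps = 5794611200 / 1e6 = 5794.61

5794.61 Mbps


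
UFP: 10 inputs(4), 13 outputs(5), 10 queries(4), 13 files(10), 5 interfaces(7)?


UFP = EI*4 + EO*5 + EQ*4 + ILF*10 + EIF*7
UFP = 10*4 + 13*5 + 10*4 + 13*10 + 5*7
UFP = 40 + 65 + 40 + 130 + 35
UFP = 310

310


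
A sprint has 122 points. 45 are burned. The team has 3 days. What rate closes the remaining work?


Formula: Required rate = Remaining points / Days left
Remaining = 122 - 45 = 77 points
Required rate = 77 / 3 = 25.67 points/day

25.67 points/day


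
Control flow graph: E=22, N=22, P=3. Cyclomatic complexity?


Formula: V(G) = E - N + 2P
V(G) = 22 - 22 + 2*3
V(G) = 0 + 6
V(G) = 6

6


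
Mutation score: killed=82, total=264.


Mutation score = killed / total * 100
Mutation score = 82 / 264 * 100
Mutation score = 31.06%

31.06%


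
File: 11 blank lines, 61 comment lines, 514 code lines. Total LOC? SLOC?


Total LOC = blank + comment + code
Total LOC = 11 + 61 + 514 = 586
SLOC (source only) = code = 514

Total LOC: 586, SLOC: 514


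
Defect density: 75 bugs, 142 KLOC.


Defect density = defects / KLOC
Defect density = 75 / 142
Defect density = 0.528 defects/KLOC

0.528 defects/KLOC


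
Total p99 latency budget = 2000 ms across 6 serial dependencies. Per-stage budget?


Formula: per_stage = total_budget / stages
per_stage = 2000 / 6
per_stage = 333.33 ms

333.33 ms


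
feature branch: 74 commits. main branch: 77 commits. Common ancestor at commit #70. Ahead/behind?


Common ancestor: commit #70
feature commits after divergence: 74 - 70 = 4
main commits after divergence: 77 - 70 = 7
feature is 4 commits ahead of main
main is 7 commits ahead of feature

feature ahead: 4, main ahead: 7


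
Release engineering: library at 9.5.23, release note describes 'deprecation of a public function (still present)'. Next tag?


Current: 9.5.23
Change category: 'deprecation of a public function (still present)' → minor bump
SemVer rule: minor bump → increment MINOR, reset PATCH to 0 (MAJOR unchanged)
New: 9.6.0

9.6.0


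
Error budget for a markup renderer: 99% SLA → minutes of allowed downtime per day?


Formula: allowed downtime = period * (100 - SLA) / 100
Period (day) = 1440 minutes
Unavailability fraction = (100 - 99.0) / 100
Allowed downtime = 1440 * (100 - 99.0) / 100
Allowed downtime = 14.4 minutes

14.4 minutes


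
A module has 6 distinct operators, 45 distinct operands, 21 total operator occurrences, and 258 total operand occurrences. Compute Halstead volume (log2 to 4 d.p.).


Formula: V = N * log2(η), where N = N1 + N2 and η = η1 + η2
η = 6 + 45 = 51
N = 21 + 258 = 279
log2(51) ≈ 5.6724
V = 279 * 5.6724 = 1582.60

1582.60


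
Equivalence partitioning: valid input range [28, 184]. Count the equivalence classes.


Valid range: [28, 184]
Class 1: x < 28 — invalid
Class 2: 28 ≤ x ≤ 184 — valid
Class 3: x > 184 — invalid
Total equivalence classes: 3

3 equivalence classes


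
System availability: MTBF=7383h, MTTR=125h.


Availability = MTBF / (MTBF + MTTR)
Availability = 7383 / (7383 + 125)
Availability = 7383 / 7508
Availability = 98.3351%

98.3351%


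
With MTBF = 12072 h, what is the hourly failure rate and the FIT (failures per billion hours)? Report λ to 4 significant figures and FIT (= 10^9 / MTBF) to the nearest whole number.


Formula: λ = 1 / MTBF; FIT = λ × 1e9 = 1e9 / MTBF
λ = 1 / 12072 ≈ 8.284e-05 failures/hour
FIT = 1e9 / 12072 ≈ 82836 failures per 1e9 hours (nearest whole number)

λ = 8.284e-05 /h, FIT = 82836


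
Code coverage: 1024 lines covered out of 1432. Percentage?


Coverage = covered / total * 100
Coverage = 1024 / 1432 * 100
Coverage = 71.51%

71.51%


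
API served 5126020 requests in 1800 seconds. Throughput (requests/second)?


Formula: throughput = requests / seconds
throughput = 5126020 / 1800
throughput = 2847.79 requests/second

2847.79 requests/second


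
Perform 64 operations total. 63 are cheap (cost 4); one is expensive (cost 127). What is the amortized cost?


Formula: Amortized cost = Total cost / Operations
Total cost = (63 * 4) + (1 * 127)
Total cost = 252 + 127 = 379
Amortized = 379 / 64 = 5.9219

5.9219


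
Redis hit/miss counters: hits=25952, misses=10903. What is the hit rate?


Formula: hit rate = hits / (hits + misses) * 100
hit rate = 25952 / (25952 + 10903) * 100
hit rate = 25952 / 36855 * 100
hit rate = 70.42%

70.42%


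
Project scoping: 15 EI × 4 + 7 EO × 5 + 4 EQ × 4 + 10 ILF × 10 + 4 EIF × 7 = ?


UFP = EI*4 + EO*5 + EQ*4 + ILF*10 + EIF*7
UFP = 15*4 + 7*5 + 4*4 + 10*10 + 4*7
UFP = 60 + 35 + 16 + 100 + 28
UFP = 239

239


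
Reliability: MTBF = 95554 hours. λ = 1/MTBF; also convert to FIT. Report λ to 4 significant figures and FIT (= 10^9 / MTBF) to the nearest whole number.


Formula: λ = 1 / MTBF; FIT = λ × 1e9 = 1e9 / MTBF
λ = 1 / 95554 ≈ 1.047e-05 failures/hour
FIT = 1e9 / 95554 ≈ 10465 failures per 1e9 hours (nearest whole number)

λ = 1.047e-05 /h, FIT = 10465


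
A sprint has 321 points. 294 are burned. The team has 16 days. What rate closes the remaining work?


Formula: Required rate = Remaining points / Days left
Remaining = 321 - 294 = 27 points
Required rate = 27 / 16 = 1.69 points/day

1.69 points/day


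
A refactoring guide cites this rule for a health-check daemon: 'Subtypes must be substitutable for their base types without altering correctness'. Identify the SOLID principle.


This describes the Liskov Substitution Principle (LSP)

Liskov Substitution Principle (LSP)


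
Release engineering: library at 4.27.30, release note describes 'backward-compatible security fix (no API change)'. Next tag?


Current: 4.27.30
Change category: 'backward-compatible security fix (no API change)' → patch bump
SemVer rule: patch bump → increment PATCH (MAJOR and MINOR unchanged)
New: 4.27.31

4.27.31


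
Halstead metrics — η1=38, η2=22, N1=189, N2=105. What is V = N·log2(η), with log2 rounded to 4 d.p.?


Formula: V = N * log2(η), where N = N1 + N2 and η = η1 + η2
η = 38 + 22 = 60
N = 189 + 105 = 294
log2(60) ≈ 5.9069
V = 294 * 5.9069 = 1736.63

1736.63


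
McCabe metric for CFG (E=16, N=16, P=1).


Formula: V(G) = E - N + 2P
V(G) = 16 - 16 + 2*1
V(G) = 0 + 2
V(G) = 2

2


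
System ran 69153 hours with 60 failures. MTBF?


Formula: MTBF = Total operating time / Number of failures
MTBF = 69153 / 60
MTBF = 1152.55 hours

1152.55 hours


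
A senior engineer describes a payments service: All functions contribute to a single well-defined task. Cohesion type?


Reasoning: Best: single purpose
Type: Functional cohesion

Functional cohesion


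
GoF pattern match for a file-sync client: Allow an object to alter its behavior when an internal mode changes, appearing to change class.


This matches the State pattern

State


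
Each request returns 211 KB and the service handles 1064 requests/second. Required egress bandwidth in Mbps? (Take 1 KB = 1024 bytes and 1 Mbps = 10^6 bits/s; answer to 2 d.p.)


Formula: Mbps = payload_bytes * RPS * 8 / 1e6
Payload per request = 211 KB = 211 * 1024 = 216064 bytes
Total bytes/sec = 216064 * 1064 = 229892096
Total bits/sec = 229892096 * 8 = 1839136768
Mbps = 1839136768 / 1e6 = 1839.14

1839.14 Mbps


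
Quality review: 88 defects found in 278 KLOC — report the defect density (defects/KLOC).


Defect density = defects / KLOC
Defect density = 88 / 278
Defect density = 0.317 defects/KLOC

0.317 defects/KLOC


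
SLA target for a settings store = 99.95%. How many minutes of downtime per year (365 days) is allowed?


Formula: allowed downtime = period * (100 - SLA) / 100
Period (year (365 days)) = 525600 minutes
Unavailability fraction = (100 - 99.95) / 100
Allowed downtime = 525600 * (100 - 99.95) / 100
Allowed downtime = 262.8 minutes

262.8 minutes


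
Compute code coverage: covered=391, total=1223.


Coverage = covered / total * 100
Coverage = 391 / 1223 * 100
Coverage = 31.97%

31.97%


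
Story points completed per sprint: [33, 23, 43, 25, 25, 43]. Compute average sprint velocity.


Formula: Avg velocity = Total points / Number of sprints
Points: [33, 23, 43, 25, 25, 43]
Sum = 33 + 23 + 43 + 25 + 25 + 43 = 192
Avg velocity = 192 / 6 = 32.0 points/sprint

32.0 points/sprint


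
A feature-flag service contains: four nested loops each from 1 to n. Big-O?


Reasoning: four levels of nesting
Complexity: O(n^4)

O(n^4)


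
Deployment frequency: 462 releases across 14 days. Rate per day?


Formula: deployments per day = releases / days
= 462 / 14
= 33.0 deploys/day
(equivalently, 231.0 deploys/week)

33.0 deploys/day


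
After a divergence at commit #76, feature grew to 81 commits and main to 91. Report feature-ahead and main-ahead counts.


Common ancestor: commit #76
feature commits after divergence: 81 - 76 = 5
main commits after divergence: 91 - 76 = 15
feature is 5 commits ahead of main
main is 15 commits ahead of feature

feature ahead: 5, main ahead: 15


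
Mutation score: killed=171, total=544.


Mutation score = killed / total * 100
Mutation score = 171 / 544 * 100
Mutation score = 31.43%

31.43%


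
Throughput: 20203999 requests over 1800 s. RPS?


Formula: throughput = requests / seconds
throughput = 20203999 / 1800
throughput = 11224.44 requests/second

11224.44 requests/second


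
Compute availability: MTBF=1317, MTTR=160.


Availability = MTBF / (MTBF + MTTR)
Availability = 1317 / (1317 + 160)
Availability = 1317 / 1477
Availability = 89.1672%

89.1672%


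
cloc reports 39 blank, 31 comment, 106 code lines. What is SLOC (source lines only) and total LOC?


Total LOC = blank + comment + code
Total LOC = 39 + 31 + 106 = 176
SLOC (source only) = code = 106

Total LOC: 176, SLOC: 106


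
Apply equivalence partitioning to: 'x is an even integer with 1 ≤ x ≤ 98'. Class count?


Constraint: even integers in [1, 98]
Class 1: x < 1 — out-of-range invalid
Class 2: x in [1,98] but odd — wrong type invalid
Class 3: x in [1,98] and even — valid
Class 4: x > 98 — out-of-range invalid
Total equivalence classes: 4

4 equivalence classes


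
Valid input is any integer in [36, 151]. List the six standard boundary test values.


Range: [36, 151]
Boundaries: just below min, min, min+1, max-1, max, just above max
Values: [35, 36, 37, 150, 151, 152]

[35, 36, 37, 150, 151, 152]


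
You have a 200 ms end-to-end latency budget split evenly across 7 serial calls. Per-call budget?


Formula: per_stage = total_budget / stages
per_stage = 200 / 7
per_stage = 28.57 ms

28.57 ms


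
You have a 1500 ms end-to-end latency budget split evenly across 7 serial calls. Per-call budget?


Formula: per_stage = total_budget / stages
per_stage = 1500 / 7
per_stage = 214.29 ms

214.29 ms


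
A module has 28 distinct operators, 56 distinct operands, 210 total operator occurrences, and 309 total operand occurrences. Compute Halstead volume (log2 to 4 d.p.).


Formula: V = N * log2(η), where N = N1 + N2 and η = η1 + η2
η = 28 + 56 = 84
N = 210 + 309 = 519
log2(84) ≈ 6.3923
V = 519 * 6.3923 = 3317.60

3317.60


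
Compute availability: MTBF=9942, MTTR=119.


Availability = MTBF / (MTBF + MTTR)
Availability = 9942 / (9942 + 119)
Availability = 9942 / 10061
Availability = 98.8172%

98.8172%


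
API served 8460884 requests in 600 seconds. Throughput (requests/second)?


Formula: throughput = requests / seconds
throughput = 8460884 / 600
throughput = 14101.47 requests/second

14101.47 requests/second


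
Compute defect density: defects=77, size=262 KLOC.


Defect density = defects / KLOC
Defect density = 77 / 262
Defect density = 0.294 defects/KLOC

0.294 defects/KLOC


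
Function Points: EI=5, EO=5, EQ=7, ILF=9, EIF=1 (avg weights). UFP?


UFP = EI*4 + EO*5 + EQ*4 + ILF*10 + EIF*7
UFP = 5*4 + 5*5 + 7*4 + 9*10 + 1*7
UFP = 20 + 25 + 28 + 90 + 7
UFP = 170

170


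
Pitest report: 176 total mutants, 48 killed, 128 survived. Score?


Mutation score = killed / total * 100
Mutation score = 48 / 176 * 100
Mutation score = 27.27%

27.27%


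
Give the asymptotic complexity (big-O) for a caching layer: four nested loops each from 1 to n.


Reasoning: four levels of nesting
Complexity: O(n^4)

O(n^4)


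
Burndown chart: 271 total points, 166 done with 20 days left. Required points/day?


Formula: Required rate = Remaining points / Days left
Remaining = 271 - 166 = 105 points
Required rate = 105 / 20 = 5.25 points/day

5.25 points/day


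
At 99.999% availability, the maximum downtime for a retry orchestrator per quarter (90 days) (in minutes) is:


Formula: allowed downtime = period * (100 - SLA) / 100
Period (quarter (90 days)) = 129600 minutes
Unavailability fraction = (100 - 99.999) / 100
Allowed downtime = 129600 * (100 - 99.999) / 100
Allowed downtime = 1.296 minutes

1.296 minutes


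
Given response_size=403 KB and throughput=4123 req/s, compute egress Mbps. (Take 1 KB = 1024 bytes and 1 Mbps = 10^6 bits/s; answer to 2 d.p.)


Formula: Mbps = payload_bytes * RPS * 8 / 1e6
Payload per request = 403 KB = 403 * 1024 = 412672 bytes
Total bytes/sec = 412672 * 4123 = 1701446656
Total bits/sec = 1701446656 * 8 = 13611573248
Mbps = 13611573248 / 1e6 = 13611.57

13611.57 Mbps


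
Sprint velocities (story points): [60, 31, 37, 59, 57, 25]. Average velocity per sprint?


Formula: Avg velocity = Total points / Number of sprints
Points: [60, 31, 37, 59, 57, 25]
Sum = 60 + 31 + 37 + 59 + 57 + 25 = 269
Avg velocity = 269 / 6 = 44.83 points/sprint

44.83 points/sprint


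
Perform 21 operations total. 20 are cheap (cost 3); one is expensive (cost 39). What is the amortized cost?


Formula: Amortized cost = Total cost / Operations
Total cost = (20 * 3) + (1 * 39)
Total cost = 60 + 39 = 99
Amortized = 99 / 21 = 4.7143

4.7143


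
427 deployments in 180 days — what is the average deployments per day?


Formula: deployments per day = releases / days
= 427 / 180
= 2.372 deploys/day
(equivalently, 16.61 deploys/week)

2.372 deploys/day


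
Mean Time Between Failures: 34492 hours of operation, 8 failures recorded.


Formula: MTBF = Total operating time / Number of failures
MTBF = 34492 / 8
MTBF = 4311.5 hours

4311.5 hours


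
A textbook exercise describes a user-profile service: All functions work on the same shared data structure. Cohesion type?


Reasoning: Functions share data
Type: Communicational cohesion

Communicational cohesion


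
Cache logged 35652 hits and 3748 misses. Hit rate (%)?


Formula: hit rate = hits / (hits + misses) * 100
hit rate = 35652 / (35652 + 3748) * 100
hit rate = 35652 / 39400 * 100
hit rate = 90.49%

90.49%


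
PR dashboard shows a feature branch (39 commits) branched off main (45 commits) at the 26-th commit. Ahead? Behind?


Common ancestor: commit #26
feature commits after divergence: 39 - 26 = 13
main commits after divergence: 45 - 26 = 19
feature is 13 commits ahead of main
main is 19 commits ahead of feature

feature ahead: 13, main ahead: 19


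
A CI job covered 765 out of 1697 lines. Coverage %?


Coverage = covered / total * 100
Coverage = 765 / 1697 * 100
Coverage = 45.08%

45.08%


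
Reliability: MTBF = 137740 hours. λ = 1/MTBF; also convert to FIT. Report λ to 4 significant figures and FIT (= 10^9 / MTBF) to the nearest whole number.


Formula: λ = 1 / MTBF; FIT = λ × 1e9 = 1e9 / MTBF
λ = 1 / 137740 ≈ 7.260e-06 failures/hour
FIT = 1e9 / 137740 ≈ 7260 failures per 1e9 hours (nearest whole number)

λ = 7.260e-06 /h, FIT = 7260


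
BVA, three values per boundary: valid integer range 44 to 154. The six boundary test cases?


Range: [44, 154]
Boundaries: just below min, min, min+1, max-1, max, just above max
Values: [43, 44, 45, 153, 154, 155]

[43, 44, 45, 153, 154, 155]


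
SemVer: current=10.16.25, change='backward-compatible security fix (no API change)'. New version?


Current: 10.16.25
Change category: 'backward-compatible security fix (no API change)' → patch bump
SemVer rule: patch bump → increment PATCH (MAJOR and MINOR unchanged)
New: 10.16.26

10.16.26


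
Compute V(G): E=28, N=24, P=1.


Formula: V(G) = E - N + 2P
V(G) = 28 - 24 + 2*1
V(G) = 4 + 2
V(G) = 6

6


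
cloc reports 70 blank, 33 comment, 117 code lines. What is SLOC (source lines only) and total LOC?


Total LOC = blank + comment + code
Total LOC = 70 + 33 + 117 = 220
SLOC (source only) = code = 117

Total LOC: 220, SLOC: 117


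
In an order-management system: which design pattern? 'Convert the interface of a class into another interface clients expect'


This matches the Adapter pattern

Adapter


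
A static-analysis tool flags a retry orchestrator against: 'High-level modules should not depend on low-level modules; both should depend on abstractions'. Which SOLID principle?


This describes the Dependency Inversion Principle (DIP)

Dependency Inversion Principle (DIP)


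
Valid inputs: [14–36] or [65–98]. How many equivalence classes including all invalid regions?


Valid ranges: [14,36] and [65,98]
Class 1: x < 14 — invalid
Class 2: 14 ≤ x ≤ 36 — valid
Class 3: 36 < x < 65 — invalid (gap between ranges)
Class 4: 65 ≤ x ≤ 98 — valid
Class 5: x > 98 — invalid
Total equivalence classes: 5

5 equivalence classes


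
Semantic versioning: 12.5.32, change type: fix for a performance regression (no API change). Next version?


Current: 12.5.32
Change category: 'fix for a performance regression (no API change)' → patch bump
SemVer rule: patch bump → increment PATCH (MAJOR and MINOR unchanged)
New: 12.5.33

12.5.33


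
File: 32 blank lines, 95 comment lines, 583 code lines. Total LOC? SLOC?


Total LOC = blank + comment + code
Total LOC = 32 + 95 + 583 = 710
SLOC (source only) = code = 583

Total LOC: 710, SLOC: 583


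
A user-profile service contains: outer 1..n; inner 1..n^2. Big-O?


Reasoning: n times n^2
Complexity: O(n^3)

O(n^3)


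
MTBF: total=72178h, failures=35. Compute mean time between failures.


Formula: MTBF = Total operating time / Number of failures
MTBF = 72178 / 35
MTBF = 2062.23 hours

2062.23 hours


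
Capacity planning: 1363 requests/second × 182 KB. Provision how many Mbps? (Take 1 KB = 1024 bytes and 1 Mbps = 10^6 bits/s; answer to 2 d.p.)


Formula: Mbps = payload_bytes * RPS * 8 / 1e6
Payload per request = 182 KB = 182 * 1024 = 186368 bytes
Total bytes/sec = 186368 * 1363 = 254019584
Total bits/sec = 254019584 * 8 = 2032156672
Mbps = 2032156672 / 1e6 = 2032.16

2032.16 Mbps


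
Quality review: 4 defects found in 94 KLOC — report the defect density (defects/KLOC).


Defect density = defects / KLOC
Defect density = 4 / 94
Defect density = 0.043 defects/KLOC

0.043 defects/KLOC


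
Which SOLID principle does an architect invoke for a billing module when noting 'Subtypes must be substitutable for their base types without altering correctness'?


This describes the Liskov Substitution Principle (LSP)

Liskov Substitution Principle (LSP)


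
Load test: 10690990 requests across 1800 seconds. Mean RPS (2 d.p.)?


Formula: throughput = requests / seconds
throughput = 10690990 / 1800
throughput = 5939.44 requests/second

5939.44 requests/second


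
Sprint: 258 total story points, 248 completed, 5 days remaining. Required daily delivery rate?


Formula: Required rate = Remaining points / Days left
Remaining = 258 - 248 = 10 points
Required rate = 10 / 5 = 2.0 points/day

2.0 points/day


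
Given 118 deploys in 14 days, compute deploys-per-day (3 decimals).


Formula: deployments per day = releases / days
= 118 / 14
= 8.429 deploys/day
(equivalently, 59.0 deploys/week)

8.429 deploys/day


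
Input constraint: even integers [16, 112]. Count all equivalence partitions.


Constraint: even integers in [16, 112]
Class 1: x < 16 — out-of-range invalid
Class 2: x in [16,112] but odd — wrong type invalid
Class 3: x in [16,112] and even — valid
Class 4: x > 112 — out-of-range invalid
Total equivalence classes: 4

4 equivalence classes


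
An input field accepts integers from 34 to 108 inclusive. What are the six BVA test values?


Range: [34, 108]
Boundaries: just below min, min, min+1, max-1, max, just above max
Values: [33, 34, 35, 107, 108, 109]

[33, 34, 35, 107, 108, 109]


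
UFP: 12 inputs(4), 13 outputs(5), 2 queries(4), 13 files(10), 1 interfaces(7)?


UFP = EI*4 + EO*5 + EQ*4 + ILF*10 + EIF*7
UFP = 12*4 + 13*5 + 2*4 + 13*10 + 1*7
UFP = 48 + 65 + 8 + 130 + 7
UFP = 258

258


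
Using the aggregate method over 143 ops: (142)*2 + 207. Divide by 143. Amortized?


Formula: Amortized cost = Total cost / Operations
Total cost = (142 * 2) + (1 * 207)
Total cost = 284 + 207 = 491
Amortized = 491 / 143 = 3.4336

3.4336


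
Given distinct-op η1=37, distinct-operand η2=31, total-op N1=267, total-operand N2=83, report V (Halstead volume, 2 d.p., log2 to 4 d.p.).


Formula: V = N * log2(η), where N = N1 + N2 and η = η1 + η2
η = 37 + 31 = 68
N = 267 + 83 = 350
log2(68) ≈ 6.0875
V = 350 * 6.0875 = 2130.63

2130.63


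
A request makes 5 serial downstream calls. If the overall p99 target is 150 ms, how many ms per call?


Formula: per_stage = total_budget / stages
per_stage = 150 / 5
per_stage = 30.0 ms

30.0 ms


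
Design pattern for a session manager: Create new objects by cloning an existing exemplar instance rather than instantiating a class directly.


This matches the Prototype pattern

Prototype


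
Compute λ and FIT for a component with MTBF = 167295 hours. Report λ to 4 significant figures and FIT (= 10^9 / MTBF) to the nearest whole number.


Formula: λ = 1 / MTBF; FIT = λ × 1e9 = 1e9 / MTBF
λ = 1 / 167295 ≈ 5.977e-06 failures/hour
FIT = 1e9 / 167295 ≈ 5977 failures per 1e9 hours (nearest whole number)

λ = 5.977e-06 /h, FIT = 5977
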